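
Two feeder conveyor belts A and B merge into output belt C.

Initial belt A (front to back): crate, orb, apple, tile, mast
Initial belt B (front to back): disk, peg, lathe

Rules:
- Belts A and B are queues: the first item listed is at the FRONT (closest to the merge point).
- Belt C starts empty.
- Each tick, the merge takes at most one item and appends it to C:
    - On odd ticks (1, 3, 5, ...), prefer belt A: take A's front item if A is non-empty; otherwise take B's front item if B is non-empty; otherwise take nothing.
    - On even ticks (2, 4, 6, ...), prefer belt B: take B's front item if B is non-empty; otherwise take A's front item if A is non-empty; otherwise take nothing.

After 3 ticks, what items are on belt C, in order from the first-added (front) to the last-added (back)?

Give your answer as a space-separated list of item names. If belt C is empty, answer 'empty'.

Tick 1: prefer A, take crate from A; A=[orb,apple,tile,mast] B=[disk,peg,lathe] C=[crate]
Tick 2: prefer B, take disk from B; A=[orb,apple,tile,mast] B=[peg,lathe] C=[crate,disk]
Tick 3: prefer A, take orb from A; A=[apple,tile,mast] B=[peg,lathe] C=[crate,disk,orb]

Answer: crate disk orb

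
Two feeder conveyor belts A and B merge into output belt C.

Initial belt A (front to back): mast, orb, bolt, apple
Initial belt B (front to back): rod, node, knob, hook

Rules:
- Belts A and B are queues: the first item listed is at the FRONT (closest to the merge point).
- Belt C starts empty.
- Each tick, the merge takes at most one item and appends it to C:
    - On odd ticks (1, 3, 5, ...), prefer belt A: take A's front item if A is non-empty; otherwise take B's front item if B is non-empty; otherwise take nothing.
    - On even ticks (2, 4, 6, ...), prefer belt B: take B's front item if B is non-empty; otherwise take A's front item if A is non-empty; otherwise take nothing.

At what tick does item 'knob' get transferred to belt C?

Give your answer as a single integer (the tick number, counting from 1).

Answer: 6

Derivation:
Tick 1: prefer A, take mast from A; A=[orb,bolt,apple] B=[rod,node,knob,hook] C=[mast]
Tick 2: prefer B, take rod from B; A=[orb,bolt,apple] B=[node,knob,hook] C=[mast,rod]
Tick 3: prefer A, take orb from A; A=[bolt,apple] B=[node,knob,hook] C=[mast,rod,orb]
Tick 4: prefer B, take node from B; A=[bolt,apple] B=[knob,hook] C=[mast,rod,orb,node]
Tick 5: prefer A, take bolt from A; A=[apple] B=[knob,hook] C=[mast,rod,orb,node,bolt]
Tick 6: prefer B, take knob from B; A=[apple] B=[hook] C=[mast,rod,orb,node,bolt,knob]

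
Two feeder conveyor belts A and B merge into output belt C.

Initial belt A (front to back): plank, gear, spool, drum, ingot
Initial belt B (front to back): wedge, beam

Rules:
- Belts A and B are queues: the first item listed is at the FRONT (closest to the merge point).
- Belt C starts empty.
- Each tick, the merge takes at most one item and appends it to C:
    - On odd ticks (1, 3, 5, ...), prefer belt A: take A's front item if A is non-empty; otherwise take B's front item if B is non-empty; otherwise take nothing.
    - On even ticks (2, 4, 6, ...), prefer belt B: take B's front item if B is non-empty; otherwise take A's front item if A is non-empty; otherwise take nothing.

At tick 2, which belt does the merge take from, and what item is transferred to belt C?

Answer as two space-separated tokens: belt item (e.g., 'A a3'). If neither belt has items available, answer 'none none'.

Tick 1: prefer A, take plank from A; A=[gear,spool,drum,ingot] B=[wedge,beam] C=[plank]
Tick 2: prefer B, take wedge from B; A=[gear,spool,drum,ingot] B=[beam] C=[plank,wedge]

Answer: B wedge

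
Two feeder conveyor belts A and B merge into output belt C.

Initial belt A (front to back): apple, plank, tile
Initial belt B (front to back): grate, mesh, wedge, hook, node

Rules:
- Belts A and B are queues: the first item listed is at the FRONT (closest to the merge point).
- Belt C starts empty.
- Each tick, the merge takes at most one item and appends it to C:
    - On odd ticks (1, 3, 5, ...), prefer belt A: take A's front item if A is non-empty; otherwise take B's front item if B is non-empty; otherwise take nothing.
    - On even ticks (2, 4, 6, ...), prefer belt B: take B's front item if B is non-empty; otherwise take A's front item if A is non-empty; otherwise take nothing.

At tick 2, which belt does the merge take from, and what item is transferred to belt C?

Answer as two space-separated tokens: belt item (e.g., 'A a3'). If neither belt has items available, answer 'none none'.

Answer: B grate

Derivation:
Tick 1: prefer A, take apple from A; A=[plank,tile] B=[grate,mesh,wedge,hook,node] C=[apple]
Tick 2: prefer B, take grate from B; A=[plank,tile] B=[mesh,wedge,hook,node] C=[apple,grate]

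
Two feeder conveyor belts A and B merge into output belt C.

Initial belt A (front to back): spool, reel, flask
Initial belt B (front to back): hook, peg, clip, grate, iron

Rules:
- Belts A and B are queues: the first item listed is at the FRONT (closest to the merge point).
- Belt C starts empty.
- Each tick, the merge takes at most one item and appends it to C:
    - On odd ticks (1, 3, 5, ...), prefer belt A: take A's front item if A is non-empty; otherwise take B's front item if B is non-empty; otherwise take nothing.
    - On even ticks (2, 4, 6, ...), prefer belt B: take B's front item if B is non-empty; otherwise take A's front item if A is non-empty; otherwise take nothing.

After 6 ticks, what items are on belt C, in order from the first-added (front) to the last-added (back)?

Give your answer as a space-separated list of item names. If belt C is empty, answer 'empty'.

Tick 1: prefer A, take spool from A; A=[reel,flask] B=[hook,peg,clip,grate,iron] C=[spool]
Tick 2: prefer B, take hook from B; A=[reel,flask] B=[peg,clip,grate,iron] C=[spool,hook]
Tick 3: prefer A, take reel from A; A=[flask] B=[peg,clip,grate,iron] C=[spool,hook,reel]
Tick 4: prefer B, take peg from B; A=[flask] B=[clip,grate,iron] C=[spool,hook,reel,peg]
Tick 5: prefer A, take flask from A; A=[-] B=[clip,grate,iron] C=[spool,hook,reel,peg,flask]
Tick 6: prefer B, take clip from B; A=[-] B=[grate,iron] C=[spool,hook,reel,peg,flask,clip]

Answer: spool hook reel peg flask clip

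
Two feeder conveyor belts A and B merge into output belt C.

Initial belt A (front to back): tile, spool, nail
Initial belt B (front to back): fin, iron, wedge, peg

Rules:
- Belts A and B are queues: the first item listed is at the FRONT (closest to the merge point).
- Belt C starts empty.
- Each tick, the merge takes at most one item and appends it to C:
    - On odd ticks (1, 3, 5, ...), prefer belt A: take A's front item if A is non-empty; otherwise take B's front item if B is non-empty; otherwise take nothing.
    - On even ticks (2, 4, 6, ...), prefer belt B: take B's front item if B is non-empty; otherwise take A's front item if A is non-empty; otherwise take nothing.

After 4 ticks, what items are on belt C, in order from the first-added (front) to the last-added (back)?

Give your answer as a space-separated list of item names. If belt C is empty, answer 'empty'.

Tick 1: prefer A, take tile from A; A=[spool,nail] B=[fin,iron,wedge,peg] C=[tile]
Tick 2: prefer B, take fin from B; A=[spool,nail] B=[iron,wedge,peg] C=[tile,fin]
Tick 3: prefer A, take spool from A; A=[nail] B=[iron,wedge,peg] C=[tile,fin,spool]
Tick 4: prefer B, take iron from B; A=[nail] B=[wedge,peg] C=[tile,fin,spool,iron]

Answer: tile fin spool iron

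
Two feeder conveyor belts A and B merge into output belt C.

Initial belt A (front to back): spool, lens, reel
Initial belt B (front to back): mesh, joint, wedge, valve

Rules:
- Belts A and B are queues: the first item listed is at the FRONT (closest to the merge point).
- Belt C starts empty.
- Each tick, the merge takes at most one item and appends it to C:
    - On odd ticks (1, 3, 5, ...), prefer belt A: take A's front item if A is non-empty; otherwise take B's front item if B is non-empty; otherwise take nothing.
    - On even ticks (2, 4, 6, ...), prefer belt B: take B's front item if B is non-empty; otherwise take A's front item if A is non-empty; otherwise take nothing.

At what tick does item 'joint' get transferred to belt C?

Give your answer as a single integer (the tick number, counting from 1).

Answer: 4

Derivation:
Tick 1: prefer A, take spool from A; A=[lens,reel] B=[mesh,joint,wedge,valve] C=[spool]
Tick 2: prefer B, take mesh from B; A=[lens,reel] B=[joint,wedge,valve] C=[spool,mesh]
Tick 3: prefer A, take lens from A; A=[reel] B=[joint,wedge,valve] C=[spool,mesh,lens]
Tick 4: prefer B, take joint from B; A=[reel] B=[wedge,valve] C=[spool,mesh,lens,joint]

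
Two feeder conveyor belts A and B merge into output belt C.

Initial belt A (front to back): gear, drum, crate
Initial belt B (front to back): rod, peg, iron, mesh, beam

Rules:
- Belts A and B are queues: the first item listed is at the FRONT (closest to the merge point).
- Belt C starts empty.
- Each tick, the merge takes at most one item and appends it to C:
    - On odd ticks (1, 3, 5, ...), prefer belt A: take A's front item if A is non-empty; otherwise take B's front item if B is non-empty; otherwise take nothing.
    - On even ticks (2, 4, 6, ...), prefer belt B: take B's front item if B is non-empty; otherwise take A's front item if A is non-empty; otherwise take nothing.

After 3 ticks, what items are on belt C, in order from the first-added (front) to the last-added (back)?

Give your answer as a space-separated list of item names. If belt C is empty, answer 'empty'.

Tick 1: prefer A, take gear from A; A=[drum,crate] B=[rod,peg,iron,mesh,beam] C=[gear]
Tick 2: prefer B, take rod from B; A=[drum,crate] B=[peg,iron,mesh,beam] C=[gear,rod]
Tick 3: prefer A, take drum from A; A=[crate] B=[peg,iron,mesh,beam] C=[gear,rod,drum]

Answer: gear rod drum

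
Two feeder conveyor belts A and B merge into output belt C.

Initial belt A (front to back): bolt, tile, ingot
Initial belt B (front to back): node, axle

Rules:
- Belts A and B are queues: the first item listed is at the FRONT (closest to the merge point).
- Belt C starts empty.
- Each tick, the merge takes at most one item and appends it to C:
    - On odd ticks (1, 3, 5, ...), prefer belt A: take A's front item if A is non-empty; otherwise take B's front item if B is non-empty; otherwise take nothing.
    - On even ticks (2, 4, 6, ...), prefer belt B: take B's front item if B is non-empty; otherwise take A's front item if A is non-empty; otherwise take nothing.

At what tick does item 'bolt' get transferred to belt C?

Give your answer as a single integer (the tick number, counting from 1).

Tick 1: prefer A, take bolt from A; A=[tile,ingot] B=[node,axle] C=[bolt]

Answer: 1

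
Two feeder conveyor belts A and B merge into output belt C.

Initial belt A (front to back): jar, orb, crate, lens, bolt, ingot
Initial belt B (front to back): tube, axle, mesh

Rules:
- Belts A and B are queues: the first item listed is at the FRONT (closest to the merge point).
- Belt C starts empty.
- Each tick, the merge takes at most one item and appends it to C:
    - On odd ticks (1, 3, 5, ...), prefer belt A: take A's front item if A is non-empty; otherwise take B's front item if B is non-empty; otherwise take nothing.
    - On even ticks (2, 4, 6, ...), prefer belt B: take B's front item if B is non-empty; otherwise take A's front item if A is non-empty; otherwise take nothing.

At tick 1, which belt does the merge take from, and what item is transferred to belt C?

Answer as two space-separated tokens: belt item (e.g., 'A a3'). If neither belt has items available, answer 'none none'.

Tick 1: prefer A, take jar from A; A=[orb,crate,lens,bolt,ingot] B=[tube,axle,mesh] C=[jar]

Answer: A jar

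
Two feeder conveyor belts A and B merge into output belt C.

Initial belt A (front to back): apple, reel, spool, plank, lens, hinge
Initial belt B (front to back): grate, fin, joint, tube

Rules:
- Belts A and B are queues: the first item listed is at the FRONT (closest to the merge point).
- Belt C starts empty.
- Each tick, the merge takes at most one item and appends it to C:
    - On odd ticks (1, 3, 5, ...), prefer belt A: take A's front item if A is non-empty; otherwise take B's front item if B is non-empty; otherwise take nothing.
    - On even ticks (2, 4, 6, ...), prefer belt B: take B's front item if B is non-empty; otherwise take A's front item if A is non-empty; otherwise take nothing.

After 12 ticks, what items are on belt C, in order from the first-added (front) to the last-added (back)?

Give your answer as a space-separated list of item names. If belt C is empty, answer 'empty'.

Answer: apple grate reel fin spool joint plank tube lens hinge

Derivation:
Tick 1: prefer A, take apple from A; A=[reel,spool,plank,lens,hinge] B=[grate,fin,joint,tube] C=[apple]
Tick 2: prefer B, take grate from B; A=[reel,spool,plank,lens,hinge] B=[fin,joint,tube] C=[apple,grate]
Tick 3: prefer A, take reel from A; A=[spool,plank,lens,hinge] B=[fin,joint,tube] C=[apple,grate,reel]
Tick 4: prefer B, take fin from B; A=[spool,plank,lens,hinge] B=[joint,tube] C=[apple,grate,reel,fin]
Tick 5: prefer A, take spool from A; A=[plank,lens,hinge] B=[joint,tube] C=[apple,grate,reel,fin,spool]
Tick 6: prefer B, take joint from B; A=[plank,lens,hinge] B=[tube] C=[apple,grate,reel,fin,spool,joint]
Tick 7: prefer A, take plank from A; A=[lens,hinge] B=[tube] C=[apple,grate,reel,fin,spool,joint,plank]
Tick 8: prefer B, take tube from B; A=[lens,hinge] B=[-] C=[apple,grate,reel,fin,spool,joint,plank,tube]
Tick 9: prefer A, take lens from A; A=[hinge] B=[-] C=[apple,grate,reel,fin,spool,joint,plank,tube,lens]
Tick 10: prefer B, take hinge from A; A=[-] B=[-] C=[apple,grate,reel,fin,spool,joint,plank,tube,lens,hinge]
Tick 11: prefer A, both empty, nothing taken; A=[-] B=[-] C=[apple,grate,reel,fin,spool,joint,plank,tube,lens,hinge]
Tick 12: prefer B, both empty, nothing taken; A=[-] B=[-] C=[apple,grate,reel,fin,spool,joint,plank,tube,lens,hinge]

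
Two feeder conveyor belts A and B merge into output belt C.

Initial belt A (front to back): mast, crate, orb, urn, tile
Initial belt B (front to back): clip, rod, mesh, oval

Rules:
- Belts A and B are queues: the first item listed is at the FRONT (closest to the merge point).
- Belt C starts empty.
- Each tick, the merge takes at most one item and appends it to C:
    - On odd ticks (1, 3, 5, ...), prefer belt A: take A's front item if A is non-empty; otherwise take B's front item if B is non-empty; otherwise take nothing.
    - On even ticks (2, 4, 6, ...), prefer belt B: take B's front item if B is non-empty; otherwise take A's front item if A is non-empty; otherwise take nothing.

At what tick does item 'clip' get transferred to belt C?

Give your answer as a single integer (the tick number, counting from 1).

Tick 1: prefer A, take mast from A; A=[crate,orb,urn,tile] B=[clip,rod,mesh,oval] C=[mast]
Tick 2: prefer B, take clip from B; A=[crate,orb,urn,tile] B=[rod,mesh,oval] C=[mast,clip]

Answer: 2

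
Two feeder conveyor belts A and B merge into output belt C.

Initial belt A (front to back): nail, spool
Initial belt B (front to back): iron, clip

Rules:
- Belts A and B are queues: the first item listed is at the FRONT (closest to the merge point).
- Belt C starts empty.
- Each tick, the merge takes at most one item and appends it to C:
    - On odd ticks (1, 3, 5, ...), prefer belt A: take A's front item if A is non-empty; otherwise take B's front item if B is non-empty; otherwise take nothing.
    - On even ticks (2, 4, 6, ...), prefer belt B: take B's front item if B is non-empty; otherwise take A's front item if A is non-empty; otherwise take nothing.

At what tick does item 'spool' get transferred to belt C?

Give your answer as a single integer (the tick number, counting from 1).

Answer: 3

Derivation:
Tick 1: prefer A, take nail from A; A=[spool] B=[iron,clip] C=[nail]
Tick 2: prefer B, take iron from B; A=[spool] B=[clip] C=[nail,iron]
Tick 3: prefer A, take spool from A; A=[-] B=[clip] C=[nail,iron,spool]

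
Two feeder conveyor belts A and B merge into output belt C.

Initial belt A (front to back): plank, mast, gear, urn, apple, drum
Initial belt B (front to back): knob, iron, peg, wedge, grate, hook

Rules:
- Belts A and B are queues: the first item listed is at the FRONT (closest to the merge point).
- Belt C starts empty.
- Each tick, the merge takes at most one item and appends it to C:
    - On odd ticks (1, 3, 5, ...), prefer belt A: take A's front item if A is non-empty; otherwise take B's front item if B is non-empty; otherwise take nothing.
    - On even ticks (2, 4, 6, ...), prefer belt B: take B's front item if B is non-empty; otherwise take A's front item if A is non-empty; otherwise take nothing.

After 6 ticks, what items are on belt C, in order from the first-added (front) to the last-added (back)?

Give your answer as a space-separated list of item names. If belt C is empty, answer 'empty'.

Answer: plank knob mast iron gear peg

Derivation:
Tick 1: prefer A, take plank from A; A=[mast,gear,urn,apple,drum] B=[knob,iron,peg,wedge,grate,hook] C=[plank]
Tick 2: prefer B, take knob from B; A=[mast,gear,urn,apple,drum] B=[iron,peg,wedge,grate,hook] C=[plank,knob]
Tick 3: prefer A, take mast from A; A=[gear,urn,apple,drum] B=[iron,peg,wedge,grate,hook] C=[plank,knob,mast]
Tick 4: prefer B, take iron from B; A=[gear,urn,apple,drum] B=[peg,wedge,grate,hook] C=[plank,knob,mast,iron]
Tick 5: prefer A, take gear from A; A=[urn,apple,drum] B=[peg,wedge,grate,hook] C=[plank,knob,mast,iron,gear]
Tick 6: prefer B, take peg from B; A=[urn,apple,drum] B=[wedge,grate,hook] C=[plank,knob,mast,iron,gear,peg]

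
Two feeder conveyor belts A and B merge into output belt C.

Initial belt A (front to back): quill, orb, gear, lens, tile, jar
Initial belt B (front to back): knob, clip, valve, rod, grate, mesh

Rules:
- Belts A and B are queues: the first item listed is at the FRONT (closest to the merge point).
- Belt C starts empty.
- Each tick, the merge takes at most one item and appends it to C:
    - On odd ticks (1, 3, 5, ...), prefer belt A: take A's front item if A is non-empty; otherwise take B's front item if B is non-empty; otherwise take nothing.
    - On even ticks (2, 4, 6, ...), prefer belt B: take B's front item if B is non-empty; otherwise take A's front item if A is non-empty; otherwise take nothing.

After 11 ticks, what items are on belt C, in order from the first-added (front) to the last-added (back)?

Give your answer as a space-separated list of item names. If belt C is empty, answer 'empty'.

Tick 1: prefer A, take quill from A; A=[orb,gear,lens,tile,jar] B=[knob,clip,valve,rod,grate,mesh] C=[quill]
Tick 2: prefer B, take knob from B; A=[orb,gear,lens,tile,jar] B=[clip,valve,rod,grate,mesh] C=[quill,knob]
Tick 3: prefer A, take orb from A; A=[gear,lens,tile,jar] B=[clip,valve,rod,grate,mesh] C=[quill,knob,orb]
Tick 4: prefer B, take clip from B; A=[gear,lens,tile,jar] B=[valve,rod,grate,mesh] C=[quill,knob,orb,clip]
Tick 5: prefer A, take gear from A; A=[lens,tile,jar] B=[valve,rod,grate,mesh] C=[quill,knob,orb,clip,gear]
Tick 6: prefer B, take valve from B; A=[lens,tile,jar] B=[rod,grate,mesh] C=[quill,knob,orb,clip,gear,valve]
Tick 7: prefer A, take lens from A; A=[tile,jar] B=[rod,grate,mesh] C=[quill,knob,orb,clip,gear,valve,lens]
Tick 8: prefer B, take rod from B; A=[tile,jar] B=[grate,mesh] C=[quill,knob,orb,clip,gear,valve,lens,rod]
Tick 9: prefer A, take tile from A; A=[jar] B=[grate,mesh] C=[quill,knob,orb,clip,gear,valve,lens,rod,tile]
Tick 10: prefer B, take grate from B; A=[jar] B=[mesh] C=[quill,knob,orb,clip,gear,valve,lens,rod,tile,grate]
Tick 11: prefer A, take jar from A; A=[-] B=[mesh] C=[quill,knob,orb,clip,gear,valve,lens,rod,tile,grate,jar]

Answer: quill knob orb clip gear valve lens rod tile grate jar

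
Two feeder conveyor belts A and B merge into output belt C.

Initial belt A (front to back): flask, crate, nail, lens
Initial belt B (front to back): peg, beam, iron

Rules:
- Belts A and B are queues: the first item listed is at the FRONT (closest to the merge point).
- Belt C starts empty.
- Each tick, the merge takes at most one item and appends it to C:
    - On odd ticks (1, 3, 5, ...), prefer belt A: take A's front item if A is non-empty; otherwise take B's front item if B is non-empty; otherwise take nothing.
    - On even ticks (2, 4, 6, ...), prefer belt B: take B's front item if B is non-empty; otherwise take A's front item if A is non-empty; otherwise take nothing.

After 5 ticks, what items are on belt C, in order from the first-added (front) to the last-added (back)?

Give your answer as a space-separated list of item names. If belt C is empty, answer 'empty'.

Answer: flask peg crate beam nail

Derivation:
Tick 1: prefer A, take flask from A; A=[crate,nail,lens] B=[peg,beam,iron] C=[flask]
Tick 2: prefer B, take peg from B; A=[crate,nail,lens] B=[beam,iron] C=[flask,peg]
Tick 3: prefer A, take crate from A; A=[nail,lens] B=[beam,iron] C=[flask,peg,crate]
Tick 4: prefer B, take beam from B; A=[nail,lens] B=[iron] C=[flask,peg,crate,beam]
Tick 5: prefer A, take nail from A; A=[lens] B=[iron] C=[flask,peg,crate,beam,nail]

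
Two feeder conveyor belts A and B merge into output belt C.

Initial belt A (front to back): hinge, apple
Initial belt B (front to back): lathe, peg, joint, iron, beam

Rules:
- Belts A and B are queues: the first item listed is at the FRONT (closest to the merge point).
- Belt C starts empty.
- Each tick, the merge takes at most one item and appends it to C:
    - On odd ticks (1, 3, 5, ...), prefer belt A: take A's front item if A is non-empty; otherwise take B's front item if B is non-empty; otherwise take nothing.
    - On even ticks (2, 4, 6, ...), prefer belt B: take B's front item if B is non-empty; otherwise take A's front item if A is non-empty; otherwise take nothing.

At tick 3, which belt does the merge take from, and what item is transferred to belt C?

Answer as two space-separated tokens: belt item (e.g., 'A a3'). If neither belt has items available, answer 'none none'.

Tick 1: prefer A, take hinge from A; A=[apple] B=[lathe,peg,joint,iron,beam] C=[hinge]
Tick 2: prefer B, take lathe from B; A=[apple] B=[peg,joint,iron,beam] C=[hinge,lathe]
Tick 3: prefer A, take apple from A; A=[-] B=[peg,joint,iron,beam] C=[hinge,lathe,apple]

Answer: A apple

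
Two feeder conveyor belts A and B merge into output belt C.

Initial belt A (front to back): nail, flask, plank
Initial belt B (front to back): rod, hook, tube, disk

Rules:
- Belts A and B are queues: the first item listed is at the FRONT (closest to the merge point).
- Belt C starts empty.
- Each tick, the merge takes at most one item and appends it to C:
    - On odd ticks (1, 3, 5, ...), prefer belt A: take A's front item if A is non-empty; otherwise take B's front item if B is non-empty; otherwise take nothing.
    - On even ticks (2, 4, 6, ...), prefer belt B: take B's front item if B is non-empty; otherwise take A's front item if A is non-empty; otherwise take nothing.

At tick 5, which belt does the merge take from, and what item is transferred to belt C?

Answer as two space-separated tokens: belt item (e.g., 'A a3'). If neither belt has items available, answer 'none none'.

Answer: A plank

Derivation:
Tick 1: prefer A, take nail from A; A=[flask,plank] B=[rod,hook,tube,disk] C=[nail]
Tick 2: prefer B, take rod from B; A=[flask,plank] B=[hook,tube,disk] C=[nail,rod]
Tick 3: prefer A, take flask from A; A=[plank] B=[hook,tube,disk] C=[nail,rod,flask]
Tick 4: prefer B, take hook from B; A=[plank] B=[tube,disk] C=[nail,rod,flask,hook]
Tick 5: prefer A, take plank from A; A=[-] B=[tube,disk] C=[nail,rod,flask,hook,plank]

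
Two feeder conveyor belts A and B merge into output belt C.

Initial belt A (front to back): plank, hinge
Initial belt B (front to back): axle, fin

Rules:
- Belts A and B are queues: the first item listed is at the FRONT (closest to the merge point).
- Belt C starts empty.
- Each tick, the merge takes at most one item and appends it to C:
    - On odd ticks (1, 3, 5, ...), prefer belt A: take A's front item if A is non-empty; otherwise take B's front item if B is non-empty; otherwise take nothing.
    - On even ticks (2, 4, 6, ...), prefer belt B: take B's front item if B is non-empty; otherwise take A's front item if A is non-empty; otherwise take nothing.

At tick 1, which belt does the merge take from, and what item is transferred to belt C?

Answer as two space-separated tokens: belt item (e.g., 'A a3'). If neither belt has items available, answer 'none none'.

Tick 1: prefer A, take plank from A; A=[hinge] B=[axle,fin] C=[plank]

Answer: A plank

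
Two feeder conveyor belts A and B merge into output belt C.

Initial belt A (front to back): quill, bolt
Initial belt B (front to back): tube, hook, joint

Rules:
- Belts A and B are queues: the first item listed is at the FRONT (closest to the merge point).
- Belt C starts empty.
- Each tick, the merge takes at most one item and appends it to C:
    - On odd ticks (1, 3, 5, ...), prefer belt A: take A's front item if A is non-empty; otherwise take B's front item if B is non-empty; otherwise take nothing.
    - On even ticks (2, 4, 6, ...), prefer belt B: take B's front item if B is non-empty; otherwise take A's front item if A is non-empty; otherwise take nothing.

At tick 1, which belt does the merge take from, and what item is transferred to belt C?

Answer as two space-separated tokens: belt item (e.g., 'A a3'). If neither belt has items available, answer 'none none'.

Answer: A quill

Derivation:
Tick 1: prefer A, take quill from A; A=[bolt] B=[tube,hook,joint] C=[quill]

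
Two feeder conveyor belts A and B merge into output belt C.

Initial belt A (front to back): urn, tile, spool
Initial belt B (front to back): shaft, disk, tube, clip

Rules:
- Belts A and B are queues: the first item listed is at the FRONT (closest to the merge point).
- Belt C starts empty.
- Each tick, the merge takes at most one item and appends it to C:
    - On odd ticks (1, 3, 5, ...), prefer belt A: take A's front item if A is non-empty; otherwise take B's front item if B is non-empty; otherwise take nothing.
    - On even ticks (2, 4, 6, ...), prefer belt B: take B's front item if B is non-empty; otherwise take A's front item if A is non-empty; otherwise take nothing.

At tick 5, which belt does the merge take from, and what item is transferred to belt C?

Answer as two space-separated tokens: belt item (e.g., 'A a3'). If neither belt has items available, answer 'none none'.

Answer: A spool

Derivation:
Tick 1: prefer A, take urn from A; A=[tile,spool] B=[shaft,disk,tube,clip] C=[urn]
Tick 2: prefer B, take shaft from B; A=[tile,spool] B=[disk,tube,clip] C=[urn,shaft]
Tick 3: prefer A, take tile from A; A=[spool] B=[disk,tube,clip] C=[urn,shaft,tile]
Tick 4: prefer B, take disk from B; A=[spool] B=[tube,clip] C=[urn,shaft,tile,disk]
Tick 5: prefer A, take spool from A; A=[-] B=[tube,clip] C=[urn,shaft,tile,disk,spool]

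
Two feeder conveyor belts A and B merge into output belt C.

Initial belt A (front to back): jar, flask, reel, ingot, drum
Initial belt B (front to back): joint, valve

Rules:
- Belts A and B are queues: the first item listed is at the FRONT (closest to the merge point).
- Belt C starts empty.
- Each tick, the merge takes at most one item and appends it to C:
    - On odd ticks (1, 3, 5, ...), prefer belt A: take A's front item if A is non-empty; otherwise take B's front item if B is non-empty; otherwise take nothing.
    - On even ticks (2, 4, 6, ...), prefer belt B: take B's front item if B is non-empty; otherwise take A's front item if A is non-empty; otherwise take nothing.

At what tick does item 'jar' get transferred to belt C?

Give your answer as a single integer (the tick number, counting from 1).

Answer: 1

Derivation:
Tick 1: prefer A, take jar from A; A=[flask,reel,ingot,drum] B=[joint,valve] C=[jar]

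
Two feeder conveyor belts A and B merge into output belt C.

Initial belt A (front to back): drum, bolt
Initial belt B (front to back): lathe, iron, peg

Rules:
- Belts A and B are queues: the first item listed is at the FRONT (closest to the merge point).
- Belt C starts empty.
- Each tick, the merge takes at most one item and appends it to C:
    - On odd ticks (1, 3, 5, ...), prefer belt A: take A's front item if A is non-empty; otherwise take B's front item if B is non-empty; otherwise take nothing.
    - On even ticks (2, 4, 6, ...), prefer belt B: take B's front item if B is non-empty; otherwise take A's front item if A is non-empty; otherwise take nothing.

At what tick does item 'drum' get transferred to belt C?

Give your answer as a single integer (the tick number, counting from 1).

Tick 1: prefer A, take drum from A; A=[bolt] B=[lathe,iron,peg] C=[drum]

Answer: 1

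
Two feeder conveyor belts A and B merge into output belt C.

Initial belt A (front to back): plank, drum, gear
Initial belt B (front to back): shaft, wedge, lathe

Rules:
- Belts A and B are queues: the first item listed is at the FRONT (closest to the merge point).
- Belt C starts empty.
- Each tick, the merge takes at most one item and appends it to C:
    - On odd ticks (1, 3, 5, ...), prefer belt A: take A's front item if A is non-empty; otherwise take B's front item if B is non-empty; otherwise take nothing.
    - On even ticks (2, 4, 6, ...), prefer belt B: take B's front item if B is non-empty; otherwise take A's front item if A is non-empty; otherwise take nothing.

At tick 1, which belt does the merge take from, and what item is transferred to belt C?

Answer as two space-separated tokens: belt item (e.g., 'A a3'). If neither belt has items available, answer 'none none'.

Tick 1: prefer A, take plank from A; A=[drum,gear] B=[shaft,wedge,lathe] C=[plank]

Answer: A plank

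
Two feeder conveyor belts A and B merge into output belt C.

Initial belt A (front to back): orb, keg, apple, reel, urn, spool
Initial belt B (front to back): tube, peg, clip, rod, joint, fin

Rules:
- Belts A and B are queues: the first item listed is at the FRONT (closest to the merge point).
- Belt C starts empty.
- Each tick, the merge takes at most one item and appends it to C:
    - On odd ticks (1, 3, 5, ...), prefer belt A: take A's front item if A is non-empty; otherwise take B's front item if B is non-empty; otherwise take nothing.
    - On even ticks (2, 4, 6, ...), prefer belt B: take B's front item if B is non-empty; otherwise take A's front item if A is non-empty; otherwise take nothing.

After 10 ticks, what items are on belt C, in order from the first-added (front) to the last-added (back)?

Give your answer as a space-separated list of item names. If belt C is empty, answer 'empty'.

Answer: orb tube keg peg apple clip reel rod urn joint

Derivation:
Tick 1: prefer A, take orb from A; A=[keg,apple,reel,urn,spool] B=[tube,peg,clip,rod,joint,fin] C=[orb]
Tick 2: prefer B, take tube from B; A=[keg,apple,reel,urn,spool] B=[peg,clip,rod,joint,fin] C=[orb,tube]
Tick 3: prefer A, take keg from A; A=[apple,reel,urn,spool] B=[peg,clip,rod,joint,fin] C=[orb,tube,keg]
Tick 4: prefer B, take peg from B; A=[apple,reel,urn,spool] B=[clip,rod,joint,fin] C=[orb,tube,keg,peg]
Tick 5: prefer A, take apple from A; A=[reel,urn,spool] B=[clip,rod,joint,fin] C=[orb,tube,keg,peg,apple]
Tick 6: prefer B, take clip from B; A=[reel,urn,spool] B=[rod,joint,fin] C=[orb,tube,keg,peg,apple,clip]
Tick 7: prefer A, take reel from A; A=[urn,spool] B=[rod,joint,fin] C=[orb,tube,keg,peg,apple,clip,reel]
Tick 8: prefer B, take rod from B; A=[urn,spool] B=[joint,fin] C=[orb,tube,keg,peg,apple,clip,reel,rod]
Tick 9: prefer A, take urn from A; A=[spool] B=[joint,fin] C=[orb,tube,keg,peg,apple,clip,reel,rod,urn]
Tick 10: prefer B, take joint from B; A=[spool] B=[fin] C=[orb,tube,keg,peg,apple,clip,reel,rod,urn,joint]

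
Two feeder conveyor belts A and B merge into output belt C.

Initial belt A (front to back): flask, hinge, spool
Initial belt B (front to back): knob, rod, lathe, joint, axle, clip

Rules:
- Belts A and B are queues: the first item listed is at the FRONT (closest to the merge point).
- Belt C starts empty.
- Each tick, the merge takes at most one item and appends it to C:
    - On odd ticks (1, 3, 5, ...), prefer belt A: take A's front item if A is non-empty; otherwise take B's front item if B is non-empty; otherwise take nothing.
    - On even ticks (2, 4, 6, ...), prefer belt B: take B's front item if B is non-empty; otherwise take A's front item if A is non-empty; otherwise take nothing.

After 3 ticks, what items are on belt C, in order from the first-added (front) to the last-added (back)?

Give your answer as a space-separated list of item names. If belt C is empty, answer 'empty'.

Answer: flask knob hinge

Derivation:
Tick 1: prefer A, take flask from A; A=[hinge,spool] B=[knob,rod,lathe,joint,axle,clip] C=[flask]
Tick 2: prefer B, take knob from B; A=[hinge,spool] B=[rod,lathe,joint,axle,clip] C=[flask,knob]
Tick 3: prefer A, take hinge from A; A=[spool] B=[rod,lathe,joint,axle,clip] C=[flask,knob,hinge]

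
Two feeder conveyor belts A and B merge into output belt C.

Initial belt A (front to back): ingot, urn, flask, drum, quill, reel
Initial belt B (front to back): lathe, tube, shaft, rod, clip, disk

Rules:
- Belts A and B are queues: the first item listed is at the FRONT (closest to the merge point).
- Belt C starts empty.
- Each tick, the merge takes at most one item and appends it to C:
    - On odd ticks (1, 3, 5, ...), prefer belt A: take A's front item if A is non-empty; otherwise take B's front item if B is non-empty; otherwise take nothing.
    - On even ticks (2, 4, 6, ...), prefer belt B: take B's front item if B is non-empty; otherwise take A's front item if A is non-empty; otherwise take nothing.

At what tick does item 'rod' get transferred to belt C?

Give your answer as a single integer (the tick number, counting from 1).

Answer: 8

Derivation:
Tick 1: prefer A, take ingot from A; A=[urn,flask,drum,quill,reel] B=[lathe,tube,shaft,rod,clip,disk] C=[ingot]
Tick 2: prefer B, take lathe from B; A=[urn,flask,drum,quill,reel] B=[tube,shaft,rod,clip,disk] C=[ingot,lathe]
Tick 3: prefer A, take urn from A; A=[flask,drum,quill,reel] B=[tube,shaft,rod,clip,disk] C=[ingot,lathe,urn]
Tick 4: prefer B, take tube from B; A=[flask,drum,quill,reel] B=[shaft,rod,clip,disk] C=[ingot,lathe,urn,tube]
Tick 5: prefer A, take flask from A; A=[drum,quill,reel] B=[shaft,rod,clip,disk] C=[ingot,lathe,urn,tube,flask]
Tick 6: prefer B, take shaft from B; A=[drum,quill,reel] B=[rod,clip,disk] C=[ingot,lathe,urn,tube,flask,shaft]
Tick 7: prefer A, take drum from A; A=[quill,reel] B=[rod,clip,disk] C=[ingot,lathe,urn,tube,flask,shaft,drum]
Tick 8: prefer B, take rod from B; A=[quill,reel] B=[clip,disk] C=[ingot,lathe,urn,tube,flask,shaft,drum,rod]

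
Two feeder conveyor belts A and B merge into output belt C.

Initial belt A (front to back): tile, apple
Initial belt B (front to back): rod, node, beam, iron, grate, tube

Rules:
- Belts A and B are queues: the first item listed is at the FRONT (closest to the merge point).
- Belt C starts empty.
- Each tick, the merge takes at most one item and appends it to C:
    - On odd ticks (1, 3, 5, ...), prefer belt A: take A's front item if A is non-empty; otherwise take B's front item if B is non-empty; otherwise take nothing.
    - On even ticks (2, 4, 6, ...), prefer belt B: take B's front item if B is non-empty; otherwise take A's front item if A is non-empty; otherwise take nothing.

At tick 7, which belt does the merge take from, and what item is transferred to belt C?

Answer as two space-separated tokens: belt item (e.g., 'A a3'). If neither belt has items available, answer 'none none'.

Answer: B grate

Derivation:
Tick 1: prefer A, take tile from A; A=[apple] B=[rod,node,beam,iron,grate,tube] C=[tile]
Tick 2: prefer B, take rod from B; A=[apple] B=[node,beam,iron,grate,tube] C=[tile,rod]
Tick 3: prefer A, take apple from A; A=[-] B=[node,beam,iron,grate,tube] C=[tile,rod,apple]
Tick 4: prefer B, take node from B; A=[-] B=[beam,iron,grate,tube] C=[tile,rod,apple,node]
Tick 5: prefer A, take beam from B; A=[-] B=[iron,grate,tube] C=[tile,rod,apple,node,beam]
Tick 6: prefer B, take iron from B; A=[-] B=[grate,tube] C=[tile,rod,apple,node,beam,iron]
Tick 7: prefer A, take grate from B; A=[-] B=[tube] C=[tile,rod,apple,node,beam,iron,grate]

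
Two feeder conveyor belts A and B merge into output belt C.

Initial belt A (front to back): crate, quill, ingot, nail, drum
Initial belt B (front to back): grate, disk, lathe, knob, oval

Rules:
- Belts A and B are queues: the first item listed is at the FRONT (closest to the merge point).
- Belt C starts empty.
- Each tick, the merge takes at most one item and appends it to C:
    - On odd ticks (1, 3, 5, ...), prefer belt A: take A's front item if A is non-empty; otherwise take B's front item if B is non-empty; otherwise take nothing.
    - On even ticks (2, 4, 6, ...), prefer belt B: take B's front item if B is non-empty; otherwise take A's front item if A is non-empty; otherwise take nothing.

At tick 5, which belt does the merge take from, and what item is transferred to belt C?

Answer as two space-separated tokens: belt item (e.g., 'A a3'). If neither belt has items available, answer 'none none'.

Answer: A ingot

Derivation:
Tick 1: prefer A, take crate from A; A=[quill,ingot,nail,drum] B=[grate,disk,lathe,knob,oval] C=[crate]
Tick 2: prefer B, take grate from B; A=[quill,ingot,nail,drum] B=[disk,lathe,knob,oval] C=[crate,grate]
Tick 3: prefer A, take quill from A; A=[ingot,nail,drum] B=[disk,lathe,knob,oval] C=[crate,grate,quill]
Tick 4: prefer B, take disk from B; A=[ingot,nail,drum] B=[lathe,knob,oval] C=[crate,grate,quill,disk]
Tick 5: prefer A, take ingot from A; A=[nail,drum] B=[lathe,knob,oval] C=[crate,grate,quill,disk,ingot]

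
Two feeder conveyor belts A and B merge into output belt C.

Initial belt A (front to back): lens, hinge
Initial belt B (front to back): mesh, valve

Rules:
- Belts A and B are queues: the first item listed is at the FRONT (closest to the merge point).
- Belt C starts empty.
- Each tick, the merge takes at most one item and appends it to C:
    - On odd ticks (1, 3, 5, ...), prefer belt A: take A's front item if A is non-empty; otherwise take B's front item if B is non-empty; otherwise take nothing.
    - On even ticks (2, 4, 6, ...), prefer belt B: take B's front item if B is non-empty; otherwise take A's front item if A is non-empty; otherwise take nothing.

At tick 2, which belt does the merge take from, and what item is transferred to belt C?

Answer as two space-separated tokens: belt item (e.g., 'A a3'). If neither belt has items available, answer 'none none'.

Tick 1: prefer A, take lens from A; A=[hinge] B=[mesh,valve] C=[lens]
Tick 2: prefer B, take mesh from B; A=[hinge] B=[valve] C=[lens,mesh]

Answer: B mesh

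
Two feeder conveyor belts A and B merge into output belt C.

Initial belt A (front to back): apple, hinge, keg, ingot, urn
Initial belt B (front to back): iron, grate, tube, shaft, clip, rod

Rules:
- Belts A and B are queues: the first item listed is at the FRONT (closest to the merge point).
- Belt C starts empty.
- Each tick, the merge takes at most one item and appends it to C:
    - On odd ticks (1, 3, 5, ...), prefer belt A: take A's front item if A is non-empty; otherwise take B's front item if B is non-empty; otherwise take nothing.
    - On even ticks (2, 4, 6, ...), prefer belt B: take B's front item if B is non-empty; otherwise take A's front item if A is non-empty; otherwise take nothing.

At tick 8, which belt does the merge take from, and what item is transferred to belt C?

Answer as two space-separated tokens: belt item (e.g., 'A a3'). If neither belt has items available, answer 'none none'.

Answer: B shaft

Derivation:
Tick 1: prefer A, take apple from A; A=[hinge,keg,ingot,urn] B=[iron,grate,tube,shaft,clip,rod] C=[apple]
Tick 2: prefer B, take iron from B; A=[hinge,keg,ingot,urn] B=[grate,tube,shaft,clip,rod] C=[apple,iron]
Tick 3: prefer A, take hinge from A; A=[keg,ingot,urn] B=[grate,tube,shaft,clip,rod] C=[apple,iron,hinge]
Tick 4: prefer B, take grate from B; A=[keg,ingot,urn] B=[tube,shaft,clip,rod] C=[apple,iron,hinge,grate]
Tick 5: prefer A, take keg from A; A=[ingot,urn] B=[tube,shaft,clip,rod] C=[apple,iron,hinge,grate,keg]
Tick 6: prefer B, take tube from B; A=[ingot,urn] B=[shaft,clip,rod] C=[apple,iron,hinge,grate,keg,tube]
Tick 7: prefer A, take ingot from A; A=[urn] B=[shaft,clip,rod] C=[apple,iron,hinge,grate,keg,tube,ingot]
Tick 8: prefer B, take shaft from B; A=[urn] B=[clip,rod] C=[apple,iron,hinge,grate,keg,tube,ingot,shaft]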